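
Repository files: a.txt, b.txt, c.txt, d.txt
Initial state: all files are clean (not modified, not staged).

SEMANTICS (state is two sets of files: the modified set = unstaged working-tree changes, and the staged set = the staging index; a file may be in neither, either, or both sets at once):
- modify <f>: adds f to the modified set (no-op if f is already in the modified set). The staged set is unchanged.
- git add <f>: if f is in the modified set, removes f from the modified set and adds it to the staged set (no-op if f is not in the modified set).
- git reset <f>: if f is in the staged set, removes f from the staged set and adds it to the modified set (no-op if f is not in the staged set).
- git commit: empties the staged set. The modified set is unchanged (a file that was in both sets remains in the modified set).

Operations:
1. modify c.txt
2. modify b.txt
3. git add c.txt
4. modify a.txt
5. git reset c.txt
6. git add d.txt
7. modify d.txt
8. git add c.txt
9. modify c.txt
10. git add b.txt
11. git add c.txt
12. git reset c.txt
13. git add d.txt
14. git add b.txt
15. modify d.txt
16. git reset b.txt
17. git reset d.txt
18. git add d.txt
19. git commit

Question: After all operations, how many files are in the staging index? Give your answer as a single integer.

After op 1 (modify c.txt): modified={c.txt} staged={none}
After op 2 (modify b.txt): modified={b.txt, c.txt} staged={none}
After op 3 (git add c.txt): modified={b.txt} staged={c.txt}
After op 4 (modify a.txt): modified={a.txt, b.txt} staged={c.txt}
After op 5 (git reset c.txt): modified={a.txt, b.txt, c.txt} staged={none}
After op 6 (git add d.txt): modified={a.txt, b.txt, c.txt} staged={none}
After op 7 (modify d.txt): modified={a.txt, b.txt, c.txt, d.txt} staged={none}
After op 8 (git add c.txt): modified={a.txt, b.txt, d.txt} staged={c.txt}
After op 9 (modify c.txt): modified={a.txt, b.txt, c.txt, d.txt} staged={c.txt}
After op 10 (git add b.txt): modified={a.txt, c.txt, d.txt} staged={b.txt, c.txt}
After op 11 (git add c.txt): modified={a.txt, d.txt} staged={b.txt, c.txt}
After op 12 (git reset c.txt): modified={a.txt, c.txt, d.txt} staged={b.txt}
After op 13 (git add d.txt): modified={a.txt, c.txt} staged={b.txt, d.txt}
After op 14 (git add b.txt): modified={a.txt, c.txt} staged={b.txt, d.txt}
After op 15 (modify d.txt): modified={a.txt, c.txt, d.txt} staged={b.txt, d.txt}
After op 16 (git reset b.txt): modified={a.txt, b.txt, c.txt, d.txt} staged={d.txt}
After op 17 (git reset d.txt): modified={a.txt, b.txt, c.txt, d.txt} staged={none}
After op 18 (git add d.txt): modified={a.txt, b.txt, c.txt} staged={d.txt}
After op 19 (git commit): modified={a.txt, b.txt, c.txt} staged={none}
Final staged set: {none} -> count=0

Answer: 0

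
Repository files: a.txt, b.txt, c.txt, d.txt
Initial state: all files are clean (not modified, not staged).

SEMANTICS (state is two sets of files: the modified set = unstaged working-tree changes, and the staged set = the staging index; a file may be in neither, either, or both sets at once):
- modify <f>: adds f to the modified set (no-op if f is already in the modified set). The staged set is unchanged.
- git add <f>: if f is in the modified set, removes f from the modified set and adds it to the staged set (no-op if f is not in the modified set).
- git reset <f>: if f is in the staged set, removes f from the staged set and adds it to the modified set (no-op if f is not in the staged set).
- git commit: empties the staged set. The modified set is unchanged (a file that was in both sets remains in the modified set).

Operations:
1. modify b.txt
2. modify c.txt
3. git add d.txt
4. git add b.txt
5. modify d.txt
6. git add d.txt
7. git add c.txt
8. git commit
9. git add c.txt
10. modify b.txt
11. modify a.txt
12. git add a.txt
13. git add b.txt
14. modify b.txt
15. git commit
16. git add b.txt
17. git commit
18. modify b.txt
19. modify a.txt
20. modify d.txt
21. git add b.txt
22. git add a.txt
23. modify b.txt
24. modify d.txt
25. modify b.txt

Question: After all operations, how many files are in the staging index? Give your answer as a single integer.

After op 1 (modify b.txt): modified={b.txt} staged={none}
After op 2 (modify c.txt): modified={b.txt, c.txt} staged={none}
After op 3 (git add d.txt): modified={b.txt, c.txt} staged={none}
After op 4 (git add b.txt): modified={c.txt} staged={b.txt}
After op 5 (modify d.txt): modified={c.txt, d.txt} staged={b.txt}
After op 6 (git add d.txt): modified={c.txt} staged={b.txt, d.txt}
After op 7 (git add c.txt): modified={none} staged={b.txt, c.txt, d.txt}
After op 8 (git commit): modified={none} staged={none}
After op 9 (git add c.txt): modified={none} staged={none}
After op 10 (modify b.txt): modified={b.txt} staged={none}
After op 11 (modify a.txt): modified={a.txt, b.txt} staged={none}
After op 12 (git add a.txt): modified={b.txt} staged={a.txt}
After op 13 (git add b.txt): modified={none} staged={a.txt, b.txt}
After op 14 (modify b.txt): modified={b.txt} staged={a.txt, b.txt}
After op 15 (git commit): modified={b.txt} staged={none}
After op 16 (git add b.txt): modified={none} staged={b.txt}
After op 17 (git commit): modified={none} staged={none}
After op 18 (modify b.txt): modified={b.txt} staged={none}
After op 19 (modify a.txt): modified={a.txt, b.txt} staged={none}
After op 20 (modify d.txt): modified={a.txt, b.txt, d.txt} staged={none}
After op 21 (git add b.txt): modified={a.txt, d.txt} staged={b.txt}
After op 22 (git add a.txt): modified={d.txt} staged={a.txt, b.txt}
After op 23 (modify b.txt): modified={b.txt, d.txt} staged={a.txt, b.txt}
After op 24 (modify d.txt): modified={b.txt, d.txt} staged={a.txt, b.txt}
After op 25 (modify b.txt): modified={b.txt, d.txt} staged={a.txt, b.txt}
Final staged set: {a.txt, b.txt} -> count=2

Answer: 2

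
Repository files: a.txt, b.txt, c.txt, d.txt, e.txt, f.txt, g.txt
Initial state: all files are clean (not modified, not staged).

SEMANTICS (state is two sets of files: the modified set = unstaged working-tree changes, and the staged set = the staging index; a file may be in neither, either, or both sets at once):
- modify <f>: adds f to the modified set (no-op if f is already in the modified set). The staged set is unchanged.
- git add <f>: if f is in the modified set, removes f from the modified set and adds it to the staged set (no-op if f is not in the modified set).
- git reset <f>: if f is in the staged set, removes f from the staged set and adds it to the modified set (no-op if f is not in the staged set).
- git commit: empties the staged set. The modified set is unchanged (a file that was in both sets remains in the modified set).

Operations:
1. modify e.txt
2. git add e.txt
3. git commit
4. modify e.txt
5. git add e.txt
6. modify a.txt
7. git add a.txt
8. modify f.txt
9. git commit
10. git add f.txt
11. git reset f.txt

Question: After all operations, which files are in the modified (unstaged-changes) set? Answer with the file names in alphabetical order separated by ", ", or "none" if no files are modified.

After op 1 (modify e.txt): modified={e.txt} staged={none}
After op 2 (git add e.txt): modified={none} staged={e.txt}
After op 3 (git commit): modified={none} staged={none}
After op 4 (modify e.txt): modified={e.txt} staged={none}
After op 5 (git add e.txt): modified={none} staged={e.txt}
After op 6 (modify a.txt): modified={a.txt} staged={e.txt}
After op 7 (git add a.txt): modified={none} staged={a.txt, e.txt}
After op 8 (modify f.txt): modified={f.txt} staged={a.txt, e.txt}
After op 9 (git commit): modified={f.txt} staged={none}
After op 10 (git add f.txt): modified={none} staged={f.txt}
After op 11 (git reset f.txt): modified={f.txt} staged={none}

Answer: f.txt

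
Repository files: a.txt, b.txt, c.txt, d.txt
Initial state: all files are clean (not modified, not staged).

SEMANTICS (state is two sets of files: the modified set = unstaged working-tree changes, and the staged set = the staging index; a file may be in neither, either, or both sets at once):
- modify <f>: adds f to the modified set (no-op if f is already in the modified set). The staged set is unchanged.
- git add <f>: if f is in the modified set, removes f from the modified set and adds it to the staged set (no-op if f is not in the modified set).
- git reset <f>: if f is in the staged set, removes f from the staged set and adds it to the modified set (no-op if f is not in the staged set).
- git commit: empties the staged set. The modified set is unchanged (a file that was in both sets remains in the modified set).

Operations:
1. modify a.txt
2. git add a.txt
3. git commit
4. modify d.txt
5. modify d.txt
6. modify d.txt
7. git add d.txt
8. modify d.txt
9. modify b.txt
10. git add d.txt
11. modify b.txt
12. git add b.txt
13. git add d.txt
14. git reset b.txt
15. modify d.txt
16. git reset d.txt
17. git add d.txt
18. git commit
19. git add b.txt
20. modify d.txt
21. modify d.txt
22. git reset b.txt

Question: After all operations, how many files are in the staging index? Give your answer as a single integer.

After op 1 (modify a.txt): modified={a.txt} staged={none}
After op 2 (git add a.txt): modified={none} staged={a.txt}
After op 3 (git commit): modified={none} staged={none}
After op 4 (modify d.txt): modified={d.txt} staged={none}
After op 5 (modify d.txt): modified={d.txt} staged={none}
After op 6 (modify d.txt): modified={d.txt} staged={none}
After op 7 (git add d.txt): modified={none} staged={d.txt}
After op 8 (modify d.txt): modified={d.txt} staged={d.txt}
After op 9 (modify b.txt): modified={b.txt, d.txt} staged={d.txt}
After op 10 (git add d.txt): modified={b.txt} staged={d.txt}
After op 11 (modify b.txt): modified={b.txt} staged={d.txt}
After op 12 (git add b.txt): modified={none} staged={b.txt, d.txt}
After op 13 (git add d.txt): modified={none} staged={b.txt, d.txt}
After op 14 (git reset b.txt): modified={b.txt} staged={d.txt}
After op 15 (modify d.txt): modified={b.txt, d.txt} staged={d.txt}
After op 16 (git reset d.txt): modified={b.txt, d.txt} staged={none}
After op 17 (git add d.txt): modified={b.txt} staged={d.txt}
After op 18 (git commit): modified={b.txt} staged={none}
After op 19 (git add b.txt): modified={none} staged={b.txt}
After op 20 (modify d.txt): modified={d.txt} staged={b.txt}
After op 21 (modify d.txt): modified={d.txt} staged={b.txt}
After op 22 (git reset b.txt): modified={b.txt, d.txt} staged={none}
Final staged set: {none} -> count=0

Answer: 0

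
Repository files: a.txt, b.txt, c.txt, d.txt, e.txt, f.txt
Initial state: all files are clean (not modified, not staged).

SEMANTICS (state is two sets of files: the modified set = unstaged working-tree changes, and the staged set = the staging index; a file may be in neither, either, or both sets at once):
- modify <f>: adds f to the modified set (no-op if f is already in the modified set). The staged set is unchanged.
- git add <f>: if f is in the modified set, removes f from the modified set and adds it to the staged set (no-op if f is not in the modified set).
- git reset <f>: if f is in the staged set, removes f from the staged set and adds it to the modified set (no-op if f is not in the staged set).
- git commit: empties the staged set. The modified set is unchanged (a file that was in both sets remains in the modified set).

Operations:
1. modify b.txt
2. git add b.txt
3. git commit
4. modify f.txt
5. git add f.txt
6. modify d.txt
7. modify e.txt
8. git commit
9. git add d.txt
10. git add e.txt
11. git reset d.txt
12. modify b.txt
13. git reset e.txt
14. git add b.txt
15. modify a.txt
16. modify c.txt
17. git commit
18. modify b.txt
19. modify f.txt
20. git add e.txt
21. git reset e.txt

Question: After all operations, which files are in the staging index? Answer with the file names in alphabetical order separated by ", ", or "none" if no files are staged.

After op 1 (modify b.txt): modified={b.txt} staged={none}
After op 2 (git add b.txt): modified={none} staged={b.txt}
After op 3 (git commit): modified={none} staged={none}
After op 4 (modify f.txt): modified={f.txt} staged={none}
After op 5 (git add f.txt): modified={none} staged={f.txt}
After op 6 (modify d.txt): modified={d.txt} staged={f.txt}
After op 7 (modify e.txt): modified={d.txt, e.txt} staged={f.txt}
After op 8 (git commit): modified={d.txt, e.txt} staged={none}
After op 9 (git add d.txt): modified={e.txt} staged={d.txt}
After op 10 (git add e.txt): modified={none} staged={d.txt, e.txt}
After op 11 (git reset d.txt): modified={d.txt} staged={e.txt}
After op 12 (modify b.txt): modified={b.txt, d.txt} staged={e.txt}
After op 13 (git reset e.txt): modified={b.txt, d.txt, e.txt} staged={none}
After op 14 (git add b.txt): modified={d.txt, e.txt} staged={b.txt}
After op 15 (modify a.txt): modified={a.txt, d.txt, e.txt} staged={b.txt}
After op 16 (modify c.txt): modified={a.txt, c.txt, d.txt, e.txt} staged={b.txt}
After op 17 (git commit): modified={a.txt, c.txt, d.txt, e.txt} staged={none}
After op 18 (modify b.txt): modified={a.txt, b.txt, c.txt, d.txt, e.txt} staged={none}
After op 19 (modify f.txt): modified={a.txt, b.txt, c.txt, d.txt, e.txt, f.txt} staged={none}
After op 20 (git add e.txt): modified={a.txt, b.txt, c.txt, d.txt, f.txt} staged={e.txt}
After op 21 (git reset e.txt): modified={a.txt, b.txt, c.txt, d.txt, e.txt, f.txt} staged={none}

Answer: none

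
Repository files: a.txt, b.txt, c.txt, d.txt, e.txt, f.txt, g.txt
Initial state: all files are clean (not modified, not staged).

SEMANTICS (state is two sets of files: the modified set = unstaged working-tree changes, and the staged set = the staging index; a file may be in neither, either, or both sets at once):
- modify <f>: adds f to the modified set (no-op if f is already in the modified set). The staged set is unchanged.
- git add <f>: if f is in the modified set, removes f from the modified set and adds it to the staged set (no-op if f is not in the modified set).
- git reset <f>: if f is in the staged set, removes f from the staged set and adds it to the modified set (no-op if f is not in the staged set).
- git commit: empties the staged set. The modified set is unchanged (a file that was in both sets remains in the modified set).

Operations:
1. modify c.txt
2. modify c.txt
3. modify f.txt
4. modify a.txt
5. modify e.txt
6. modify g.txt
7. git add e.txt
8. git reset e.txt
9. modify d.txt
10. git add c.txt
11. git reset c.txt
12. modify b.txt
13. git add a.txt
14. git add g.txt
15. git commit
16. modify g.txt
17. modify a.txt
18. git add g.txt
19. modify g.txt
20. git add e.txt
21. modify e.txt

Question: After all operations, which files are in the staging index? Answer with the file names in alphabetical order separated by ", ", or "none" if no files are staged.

Answer: e.txt, g.txt

Derivation:
After op 1 (modify c.txt): modified={c.txt} staged={none}
After op 2 (modify c.txt): modified={c.txt} staged={none}
After op 3 (modify f.txt): modified={c.txt, f.txt} staged={none}
After op 4 (modify a.txt): modified={a.txt, c.txt, f.txt} staged={none}
After op 5 (modify e.txt): modified={a.txt, c.txt, e.txt, f.txt} staged={none}
After op 6 (modify g.txt): modified={a.txt, c.txt, e.txt, f.txt, g.txt} staged={none}
After op 7 (git add e.txt): modified={a.txt, c.txt, f.txt, g.txt} staged={e.txt}
After op 8 (git reset e.txt): modified={a.txt, c.txt, e.txt, f.txt, g.txt} staged={none}
After op 9 (modify d.txt): modified={a.txt, c.txt, d.txt, e.txt, f.txt, g.txt} staged={none}
After op 10 (git add c.txt): modified={a.txt, d.txt, e.txt, f.txt, g.txt} staged={c.txt}
After op 11 (git reset c.txt): modified={a.txt, c.txt, d.txt, e.txt, f.txt, g.txt} staged={none}
After op 12 (modify b.txt): modified={a.txt, b.txt, c.txt, d.txt, e.txt, f.txt, g.txt} staged={none}
After op 13 (git add a.txt): modified={b.txt, c.txt, d.txt, e.txt, f.txt, g.txt} staged={a.txt}
After op 14 (git add g.txt): modified={b.txt, c.txt, d.txt, e.txt, f.txt} staged={a.txt, g.txt}
After op 15 (git commit): modified={b.txt, c.txt, d.txt, e.txt, f.txt} staged={none}
After op 16 (modify g.txt): modified={b.txt, c.txt, d.txt, e.txt, f.txt, g.txt} staged={none}
After op 17 (modify a.txt): modified={a.txt, b.txt, c.txt, d.txt, e.txt, f.txt, g.txt} staged={none}
After op 18 (git add g.txt): modified={a.txt, b.txt, c.txt, d.txt, e.txt, f.txt} staged={g.txt}
After op 19 (modify g.txt): modified={a.txt, b.txt, c.txt, d.txt, e.txt, f.txt, g.txt} staged={g.txt}
After op 20 (git add e.txt): modified={a.txt, b.txt, c.txt, d.txt, f.txt, g.txt} staged={e.txt, g.txt}
After op 21 (modify e.txt): modified={a.txt, b.txt, c.txt, d.txt, e.txt, f.txt, g.txt} staged={e.txt, g.txt}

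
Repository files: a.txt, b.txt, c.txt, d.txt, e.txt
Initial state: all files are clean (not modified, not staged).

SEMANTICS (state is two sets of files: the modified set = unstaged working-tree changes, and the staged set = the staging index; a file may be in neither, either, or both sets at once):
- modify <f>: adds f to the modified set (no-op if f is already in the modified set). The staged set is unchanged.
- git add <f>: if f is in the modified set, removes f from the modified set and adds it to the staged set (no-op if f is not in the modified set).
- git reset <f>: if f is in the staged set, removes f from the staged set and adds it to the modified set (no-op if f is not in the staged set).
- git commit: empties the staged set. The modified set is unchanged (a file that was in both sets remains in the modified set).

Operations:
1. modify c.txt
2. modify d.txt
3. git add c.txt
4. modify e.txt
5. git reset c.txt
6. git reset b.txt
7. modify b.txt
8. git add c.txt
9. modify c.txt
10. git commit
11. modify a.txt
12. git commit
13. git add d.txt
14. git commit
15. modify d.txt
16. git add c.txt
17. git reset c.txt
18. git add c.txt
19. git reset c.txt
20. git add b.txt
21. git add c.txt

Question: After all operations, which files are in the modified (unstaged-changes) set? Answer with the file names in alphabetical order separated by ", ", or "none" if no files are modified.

After op 1 (modify c.txt): modified={c.txt} staged={none}
After op 2 (modify d.txt): modified={c.txt, d.txt} staged={none}
After op 3 (git add c.txt): modified={d.txt} staged={c.txt}
After op 4 (modify e.txt): modified={d.txt, e.txt} staged={c.txt}
After op 5 (git reset c.txt): modified={c.txt, d.txt, e.txt} staged={none}
After op 6 (git reset b.txt): modified={c.txt, d.txt, e.txt} staged={none}
After op 7 (modify b.txt): modified={b.txt, c.txt, d.txt, e.txt} staged={none}
After op 8 (git add c.txt): modified={b.txt, d.txt, e.txt} staged={c.txt}
After op 9 (modify c.txt): modified={b.txt, c.txt, d.txt, e.txt} staged={c.txt}
After op 10 (git commit): modified={b.txt, c.txt, d.txt, e.txt} staged={none}
After op 11 (modify a.txt): modified={a.txt, b.txt, c.txt, d.txt, e.txt} staged={none}
After op 12 (git commit): modified={a.txt, b.txt, c.txt, d.txt, e.txt} staged={none}
After op 13 (git add d.txt): modified={a.txt, b.txt, c.txt, e.txt} staged={d.txt}
After op 14 (git commit): modified={a.txt, b.txt, c.txt, e.txt} staged={none}
After op 15 (modify d.txt): modified={a.txt, b.txt, c.txt, d.txt, e.txt} staged={none}
After op 16 (git add c.txt): modified={a.txt, b.txt, d.txt, e.txt} staged={c.txt}
After op 17 (git reset c.txt): modified={a.txt, b.txt, c.txt, d.txt, e.txt} staged={none}
After op 18 (git add c.txt): modified={a.txt, b.txt, d.txt, e.txt} staged={c.txt}
After op 19 (git reset c.txt): modified={a.txt, b.txt, c.txt, d.txt, e.txt} staged={none}
After op 20 (git add b.txt): modified={a.txt, c.txt, d.txt, e.txt} staged={b.txt}
After op 21 (git add c.txt): modified={a.txt, d.txt, e.txt} staged={b.txt, c.txt}

Answer: a.txt, d.txt, e.txt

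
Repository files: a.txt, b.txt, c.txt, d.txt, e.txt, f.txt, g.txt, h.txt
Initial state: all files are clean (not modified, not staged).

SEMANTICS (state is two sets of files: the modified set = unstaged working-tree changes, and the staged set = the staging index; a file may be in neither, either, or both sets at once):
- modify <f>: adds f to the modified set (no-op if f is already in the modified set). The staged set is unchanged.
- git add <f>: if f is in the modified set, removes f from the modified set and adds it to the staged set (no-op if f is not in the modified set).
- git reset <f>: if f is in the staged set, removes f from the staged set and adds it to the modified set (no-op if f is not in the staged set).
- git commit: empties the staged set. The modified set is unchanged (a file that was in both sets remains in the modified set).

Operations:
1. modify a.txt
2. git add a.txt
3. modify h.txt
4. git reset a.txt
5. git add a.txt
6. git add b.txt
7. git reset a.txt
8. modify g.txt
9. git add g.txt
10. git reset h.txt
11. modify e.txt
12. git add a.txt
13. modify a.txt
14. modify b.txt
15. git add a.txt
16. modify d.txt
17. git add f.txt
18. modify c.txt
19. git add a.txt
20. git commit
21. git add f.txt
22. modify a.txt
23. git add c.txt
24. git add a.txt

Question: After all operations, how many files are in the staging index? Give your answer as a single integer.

After op 1 (modify a.txt): modified={a.txt} staged={none}
After op 2 (git add a.txt): modified={none} staged={a.txt}
After op 3 (modify h.txt): modified={h.txt} staged={a.txt}
After op 4 (git reset a.txt): modified={a.txt, h.txt} staged={none}
After op 5 (git add a.txt): modified={h.txt} staged={a.txt}
After op 6 (git add b.txt): modified={h.txt} staged={a.txt}
After op 7 (git reset a.txt): modified={a.txt, h.txt} staged={none}
After op 8 (modify g.txt): modified={a.txt, g.txt, h.txt} staged={none}
After op 9 (git add g.txt): modified={a.txt, h.txt} staged={g.txt}
After op 10 (git reset h.txt): modified={a.txt, h.txt} staged={g.txt}
After op 11 (modify e.txt): modified={a.txt, e.txt, h.txt} staged={g.txt}
After op 12 (git add a.txt): modified={e.txt, h.txt} staged={a.txt, g.txt}
After op 13 (modify a.txt): modified={a.txt, e.txt, h.txt} staged={a.txt, g.txt}
After op 14 (modify b.txt): modified={a.txt, b.txt, e.txt, h.txt} staged={a.txt, g.txt}
After op 15 (git add a.txt): modified={b.txt, e.txt, h.txt} staged={a.txt, g.txt}
After op 16 (modify d.txt): modified={b.txt, d.txt, e.txt, h.txt} staged={a.txt, g.txt}
After op 17 (git add f.txt): modified={b.txt, d.txt, e.txt, h.txt} staged={a.txt, g.txt}
After op 18 (modify c.txt): modified={b.txt, c.txt, d.txt, e.txt, h.txt} staged={a.txt, g.txt}
After op 19 (git add a.txt): modified={b.txt, c.txt, d.txt, e.txt, h.txt} staged={a.txt, g.txt}
After op 20 (git commit): modified={b.txt, c.txt, d.txt, e.txt, h.txt} staged={none}
After op 21 (git add f.txt): modified={b.txt, c.txt, d.txt, e.txt, h.txt} staged={none}
After op 22 (modify a.txt): modified={a.txt, b.txt, c.txt, d.txt, e.txt, h.txt} staged={none}
After op 23 (git add c.txt): modified={a.txt, b.txt, d.txt, e.txt, h.txt} staged={c.txt}
After op 24 (git add a.txt): modified={b.txt, d.txt, e.txt, h.txt} staged={a.txt, c.txt}
Final staged set: {a.txt, c.txt} -> count=2

Answer: 2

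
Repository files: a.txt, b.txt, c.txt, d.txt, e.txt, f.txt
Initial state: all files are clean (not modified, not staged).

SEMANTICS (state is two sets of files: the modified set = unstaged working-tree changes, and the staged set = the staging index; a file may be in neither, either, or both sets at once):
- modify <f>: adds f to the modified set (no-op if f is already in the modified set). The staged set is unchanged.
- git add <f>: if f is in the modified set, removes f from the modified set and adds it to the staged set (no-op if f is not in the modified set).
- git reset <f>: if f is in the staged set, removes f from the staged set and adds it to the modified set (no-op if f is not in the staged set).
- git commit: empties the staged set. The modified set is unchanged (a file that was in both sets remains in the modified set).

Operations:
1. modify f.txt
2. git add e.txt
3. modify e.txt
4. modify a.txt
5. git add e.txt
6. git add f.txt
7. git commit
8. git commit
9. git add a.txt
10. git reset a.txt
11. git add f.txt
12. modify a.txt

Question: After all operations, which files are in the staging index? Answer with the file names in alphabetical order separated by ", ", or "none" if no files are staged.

After op 1 (modify f.txt): modified={f.txt} staged={none}
After op 2 (git add e.txt): modified={f.txt} staged={none}
After op 3 (modify e.txt): modified={e.txt, f.txt} staged={none}
After op 4 (modify a.txt): modified={a.txt, e.txt, f.txt} staged={none}
After op 5 (git add e.txt): modified={a.txt, f.txt} staged={e.txt}
After op 6 (git add f.txt): modified={a.txt} staged={e.txt, f.txt}
After op 7 (git commit): modified={a.txt} staged={none}
After op 8 (git commit): modified={a.txt} staged={none}
After op 9 (git add a.txt): modified={none} staged={a.txt}
After op 10 (git reset a.txt): modified={a.txt} staged={none}
After op 11 (git add f.txt): modified={a.txt} staged={none}
After op 12 (modify a.txt): modified={a.txt} staged={none}

Answer: none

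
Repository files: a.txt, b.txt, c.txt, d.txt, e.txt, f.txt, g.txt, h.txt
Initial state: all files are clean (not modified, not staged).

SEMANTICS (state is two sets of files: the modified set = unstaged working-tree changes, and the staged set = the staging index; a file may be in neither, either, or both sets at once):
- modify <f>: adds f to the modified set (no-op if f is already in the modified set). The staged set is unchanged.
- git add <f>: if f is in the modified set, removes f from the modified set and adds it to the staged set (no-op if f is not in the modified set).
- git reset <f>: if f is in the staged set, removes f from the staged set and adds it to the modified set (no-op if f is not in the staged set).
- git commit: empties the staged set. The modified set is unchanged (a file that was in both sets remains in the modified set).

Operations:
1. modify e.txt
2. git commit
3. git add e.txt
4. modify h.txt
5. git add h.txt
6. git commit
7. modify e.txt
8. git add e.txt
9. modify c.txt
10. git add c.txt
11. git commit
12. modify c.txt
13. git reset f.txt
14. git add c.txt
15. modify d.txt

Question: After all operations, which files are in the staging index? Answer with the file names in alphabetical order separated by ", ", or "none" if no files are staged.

Answer: c.txt

Derivation:
After op 1 (modify e.txt): modified={e.txt} staged={none}
After op 2 (git commit): modified={e.txt} staged={none}
After op 3 (git add e.txt): modified={none} staged={e.txt}
After op 4 (modify h.txt): modified={h.txt} staged={e.txt}
After op 5 (git add h.txt): modified={none} staged={e.txt, h.txt}
After op 6 (git commit): modified={none} staged={none}
After op 7 (modify e.txt): modified={e.txt} staged={none}
After op 8 (git add e.txt): modified={none} staged={e.txt}
After op 9 (modify c.txt): modified={c.txt} staged={e.txt}
After op 10 (git add c.txt): modified={none} staged={c.txt, e.txt}
After op 11 (git commit): modified={none} staged={none}
After op 12 (modify c.txt): modified={c.txt} staged={none}
After op 13 (git reset f.txt): modified={c.txt} staged={none}
After op 14 (git add c.txt): modified={none} staged={c.txt}
After op 15 (modify d.txt): modified={d.txt} staged={c.txt}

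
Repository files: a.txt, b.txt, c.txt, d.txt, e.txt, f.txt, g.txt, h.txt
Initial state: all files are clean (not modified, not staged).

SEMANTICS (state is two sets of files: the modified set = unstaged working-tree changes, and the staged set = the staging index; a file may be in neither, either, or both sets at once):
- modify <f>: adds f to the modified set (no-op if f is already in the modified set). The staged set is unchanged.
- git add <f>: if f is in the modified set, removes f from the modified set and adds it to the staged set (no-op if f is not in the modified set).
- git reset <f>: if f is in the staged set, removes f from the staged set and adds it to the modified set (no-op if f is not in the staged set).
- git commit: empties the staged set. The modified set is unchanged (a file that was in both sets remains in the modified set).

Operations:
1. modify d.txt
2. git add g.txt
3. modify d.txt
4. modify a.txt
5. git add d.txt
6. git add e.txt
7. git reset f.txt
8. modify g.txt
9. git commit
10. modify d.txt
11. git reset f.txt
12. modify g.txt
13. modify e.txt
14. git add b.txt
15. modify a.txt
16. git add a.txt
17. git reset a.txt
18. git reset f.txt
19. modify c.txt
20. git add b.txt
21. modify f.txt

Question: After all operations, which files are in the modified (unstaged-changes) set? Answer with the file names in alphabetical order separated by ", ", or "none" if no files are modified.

After op 1 (modify d.txt): modified={d.txt} staged={none}
After op 2 (git add g.txt): modified={d.txt} staged={none}
After op 3 (modify d.txt): modified={d.txt} staged={none}
After op 4 (modify a.txt): modified={a.txt, d.txt} staged={none}
After op 5 (git add d.txt): modified={a.txt} staged={d.txt}
After op 6 (git add e.txt): modified={a.txt} staged={d.txt}
After op 7 (git reset f.txt): modified={a.txt} staged={d.txt}
After op 8 (modify g.txt): modified={a.txt, g.txt} staged={d.txt}
After op 9 (git commit): modified={a.txt, g.txt} staged={none}
After op 10 (modify d.txt): modified={a.txt, d.txt, g.txt} staged={none}
After op 11 (git reset f.txt): modified={a.txt, d.txt, g.txt} staged={none}
After op 12 (modify g.txt): modified={a.txt, d.txt, g.txt} staged={none}
After op 13 (modify e.txt): modified={a.txt, d.txt, e.txt, g.txt} staged={none}
After op 14 (git add b.txt): modified={a.txt, d.txt, e.txt, g.txt} staged={none}
After op 15 (modify a.txt): modified={a.txt, d.txt, e.txt, g.txt} staged={none}
After op 16 (git add a.txt): modified={d.txt, e.txt, g.txt} staged={a.txt}
After op 17 (git reset a.txt): modified={a.txt, d.txt, e.txt, g.txt} staged={none}
After op 18 (git reset f.txt): modified={a.txt, d.txt, e.txt, g.txt} staged={none}
After op 19 (modify c.txt): modified={a.txt, c.txt, d.txt, e.txt, g.txt} staged={none}
After op 20 (git add b.txt): modified={a.txt, c.txt, d.txt, e.txt, g.txt} staged={none}
After op 21 (modify f.txt): modified={a.txt, c.txt, d.txt, e.txt, f.txt, g.txt} staged={none}

Answer: a.txt, c.txt, d.txt, e.txt, f.txt, g.txt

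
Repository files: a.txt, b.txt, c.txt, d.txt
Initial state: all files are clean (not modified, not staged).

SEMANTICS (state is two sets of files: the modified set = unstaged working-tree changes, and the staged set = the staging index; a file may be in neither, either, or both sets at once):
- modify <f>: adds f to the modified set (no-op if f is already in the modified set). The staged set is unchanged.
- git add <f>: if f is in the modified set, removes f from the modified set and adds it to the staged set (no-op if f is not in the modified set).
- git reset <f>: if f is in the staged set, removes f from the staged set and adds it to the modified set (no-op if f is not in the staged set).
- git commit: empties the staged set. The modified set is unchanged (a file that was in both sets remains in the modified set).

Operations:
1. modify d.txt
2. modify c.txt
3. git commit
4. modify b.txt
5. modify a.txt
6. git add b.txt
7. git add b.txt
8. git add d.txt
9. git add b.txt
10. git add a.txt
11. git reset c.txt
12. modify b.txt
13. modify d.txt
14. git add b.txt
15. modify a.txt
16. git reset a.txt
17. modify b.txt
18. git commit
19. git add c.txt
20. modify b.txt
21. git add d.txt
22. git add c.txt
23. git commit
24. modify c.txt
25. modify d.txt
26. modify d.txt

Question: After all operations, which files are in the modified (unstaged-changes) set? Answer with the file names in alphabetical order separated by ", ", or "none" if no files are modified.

Answer: a.txt, b.txt, c.txt, d.txt

Derivation:
After op 1 (modify d.txt): modified={d.txt} staged={none}
After op 2 (modify c.txt): modified={c.txt, d.txt} staged={none}
After op 3 (git commit): modified={c.txt, d.txt} staged={none}
After op 4 (modify b.txt): modified={b.txt, c.txt, d.txt} staged={none}
After op 5 (modify a.txt): modified={a.txt, b.txt, c.txt, d.txt} staged={none}
After op 6 (git add b.txt): modified={a.txt, c.txt, d.txt} staged={b.txt}
After op 7 (git add b.txt): modified={a.txt, c.txt, d.txt} staged={b.txt}
After op 8 (git add d.txt): modified={a.txt, c.txt} staged={b.txt, d.txt}
After op 9 (git add b.txt): modified={a.txt, c.txt} staged={b.txt, d.txt}
After op 10 (git add a.txt): modified={c.txt} staged={a.txt, b.txt, d.txt}
After op 11 (git reset c.txt): modified={c.txt} staged={a.txt, b.txt, d.txt}
After op 12 (modify b.txt): modified={b.txt, c.txt} staged={a.txt, b.txt, d.txt}
After op 13 (modify d.txt): modified={b.txt, c.txt, d.txt} staged={a.txt, b.txt, d.txt}
After op 14 (git add b.txt): modified={c.txt, d.txt} staged={a.txt, b.txt, d.txt}
After op 15 (modify a.txt): modified={a.txt, c.txt, d.txt} staged={a.txt, b.txt, d.txt}
After op 16 (git reset a.txt): modified={a.txt, c.txt, d.txt} staged={b.txt, d.txt}
After op 17 (modify b.txt): modified={a.txt, b.txt, c.txt, d.txt} staged={b.txt, d.txt}
After op 18 (git commit): modified={a.txt, b.txt, c.txt, d.txt} staged={none}
After op 19 (git add c.txt): modified={a.txt, b.txt, d.txt} staged={c.txt}
After op 20 (modify b.txt): modified={a.txt, b.txt, d.txt} staged={c.txt}
After op 21 (git add d.txt): modified={a.txt, b.txt} staged={c.txt, d.txt}
After op 22 (git add c.txt): modified={a.txt, b.txt} staged={c.txt, d.txt}
After op 23 (git commit): modified={a.txt, b.txt} staged={none}
After op 24 (modify c.txt): modified={a.txt, b.txt, c.txt} staged={none}
After op 25 (modify d.txt): modified={a.txt, b.txt, c.txt, d.txt} staged={none}
After op 26 (modify d.txt): modified={a.txt, b.txt, c.txt, d.txt} staged={none}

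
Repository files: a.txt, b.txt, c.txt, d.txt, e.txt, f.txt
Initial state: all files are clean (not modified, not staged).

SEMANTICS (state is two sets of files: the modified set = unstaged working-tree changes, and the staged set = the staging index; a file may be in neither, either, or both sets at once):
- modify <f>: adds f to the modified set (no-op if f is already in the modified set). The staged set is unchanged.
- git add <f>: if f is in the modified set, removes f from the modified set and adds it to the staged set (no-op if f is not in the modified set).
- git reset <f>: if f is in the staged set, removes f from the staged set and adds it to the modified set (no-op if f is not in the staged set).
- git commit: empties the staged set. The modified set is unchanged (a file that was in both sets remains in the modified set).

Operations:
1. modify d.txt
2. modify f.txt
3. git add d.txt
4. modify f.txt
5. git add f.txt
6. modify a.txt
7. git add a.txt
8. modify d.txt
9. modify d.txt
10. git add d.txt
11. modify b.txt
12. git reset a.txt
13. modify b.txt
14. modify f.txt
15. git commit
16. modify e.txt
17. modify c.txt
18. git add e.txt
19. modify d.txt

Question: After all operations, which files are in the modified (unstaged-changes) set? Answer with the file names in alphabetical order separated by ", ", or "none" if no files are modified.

Answer: a.txt, b.txt, c.txt, d.txt, f.txt

Derivation:
After op 1 (modify d.txt): modified={d.txt} staged={none}
After op 2 (modify f.txt): modified={d.txt, f.txt} staged={none}
After op 3 (git add d.txt): modified={f.txt} staged={d.txt}
After op 4 (modify f.txt): modified={f.txt} staged={d.txt}
After op 5 (git add f.txt): modified={none} staged={d.txt, f.txt}
After op 6 (modify a.txt): modified={a.txt} staged={d.txt, f.txt}
After op 7 (git add a.txt): modified={none} staged={a.txt, d.txt, f.txt}
After op 8 (modify d.txt): modified={d.txt} staged={a.txt, d.txt, f.txt}
After op 9 (modify d.txt): modified={d.txt} staged={a.txt, d.txt, f.txt}
After op 10 (git add d.txt): modified={none} staged={a.txt, d.txt, f.txt}
After op 11 (modify b.txt): modified={b.txt} staged={a.txt, d.txt, f.txt}
After op 12 (git reset a.txt): modified={a.txt, b.txt} staged={d.txt, f.txt}
After op 13 (modify b.txt): modified={a.txt, b.txt} staged={d.txt, f.txt}
After op 14 (modify f.txt): modified={a.txt, b.txt, f.txt} staged={d.txt, f.txt}
After op 15 (git commit): modified={a.txt, b.txt, f.txt} staged={none}
After op 16 (modify e.txt): modified={a.txt, b.txt, e.txt, f.txt} staged={none}
After op 17 (modify c.txt): modified={a.txt, b.txt, c.txt, e.txt, f.txt} staged={none}
After op 18 (git add e.txt): modified={a.txt, b.txt, c.txt, f.txt} staged={e.txt}
After op 19 (modify d.txt): modified={a.txt, b.txt, c.txt, d.txt, f.txt} staged={e.txt}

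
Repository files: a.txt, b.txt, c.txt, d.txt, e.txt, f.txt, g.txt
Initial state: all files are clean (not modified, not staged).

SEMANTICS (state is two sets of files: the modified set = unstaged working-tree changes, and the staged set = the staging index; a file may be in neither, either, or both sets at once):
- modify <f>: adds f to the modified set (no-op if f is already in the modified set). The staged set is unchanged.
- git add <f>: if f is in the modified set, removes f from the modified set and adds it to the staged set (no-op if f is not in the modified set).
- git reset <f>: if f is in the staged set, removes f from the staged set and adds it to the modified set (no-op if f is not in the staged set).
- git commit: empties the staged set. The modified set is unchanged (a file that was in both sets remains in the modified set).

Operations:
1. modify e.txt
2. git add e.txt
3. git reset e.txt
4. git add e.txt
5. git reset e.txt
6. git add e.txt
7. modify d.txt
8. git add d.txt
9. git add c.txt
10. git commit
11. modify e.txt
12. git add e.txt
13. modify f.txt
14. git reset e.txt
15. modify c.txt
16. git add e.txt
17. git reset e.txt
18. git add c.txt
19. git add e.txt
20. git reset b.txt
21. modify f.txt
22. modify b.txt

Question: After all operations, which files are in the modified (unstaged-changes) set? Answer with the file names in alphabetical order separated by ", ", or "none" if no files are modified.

Answer: b.txt, f.txt

Derivation:
After op 1 (modify e.txt): modified={e.txt} staged={none}
After op 2 (git add e.txt): modified={none} staged={e.txt}
After op 3 (git reset e.txt): modified={e.txt} staged={none}
After op 4 (git add e.txt): modified={none} staged={e.txt}
After op 5 (git reset e.txt): modified={e.txt} staged={none}
After op 6 (git add e.txt): modified={none} staged={e.txt}
After op 7 (modify d.txt): modified={d.txt} staged={e.txt}
After op 8 (git add d.txt): modified={none} staged={d.txt, e.txt}
After op 9 (git add c.txt): modified={none} staged={d.txt, e.txt}
After op 10 (git commit): modified={none} staged={none}
After op 11 (modify e.txt): modified={e.txt} staged={none}
After op 12 (git add e.txt): modified={none} staged={e.txt}
After op 13 (modify f.txt): modified={f.txt} staged={e.txt}
After op 14 (git reset e.txt): modified={e.txt, f.txt} staged={none}
After op 15 (modify c.txt): modified={c.txt, e.txt, f.txt} staged={none}
After op 16 (git add e.txt): modified={c.txt, f.txt} staged={e.txt}
After op 17 (git reset e.txt): modified={c.txt, e.txt, f.txt} staged={none}
After op 18 (git add c.txt): modified={e.txt, f.txt} staged={c.txt}
After op 19 (git add e.txt): modified={f.txt} staged={c.txt, e.txt}
After op 20 (git reset b.txt): modified={f.txt} staged={c.txt, e.txt}
After op 21 (modify f.txt): modified={f.txt} staged={c.txt, e.txt}
After op 22 (modify b.txt): modified={b.txt, f.txt} staged={c.txt, e.txt}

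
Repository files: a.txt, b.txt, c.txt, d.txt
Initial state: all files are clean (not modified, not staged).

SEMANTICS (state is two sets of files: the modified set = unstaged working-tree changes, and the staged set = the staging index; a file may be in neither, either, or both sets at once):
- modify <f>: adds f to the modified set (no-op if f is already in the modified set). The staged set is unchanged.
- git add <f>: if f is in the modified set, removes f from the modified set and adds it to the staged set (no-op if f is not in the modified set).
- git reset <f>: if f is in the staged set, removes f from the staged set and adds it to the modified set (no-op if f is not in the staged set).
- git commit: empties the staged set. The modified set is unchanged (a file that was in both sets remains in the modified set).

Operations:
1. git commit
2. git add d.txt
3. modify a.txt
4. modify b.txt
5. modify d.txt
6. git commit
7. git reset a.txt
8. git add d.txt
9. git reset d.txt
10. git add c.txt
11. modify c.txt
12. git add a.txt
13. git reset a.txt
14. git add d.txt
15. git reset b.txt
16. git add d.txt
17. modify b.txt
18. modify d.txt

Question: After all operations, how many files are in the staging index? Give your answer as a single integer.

Answer: 1

Derivation:
After op 1 (git commit): modified={none} staged={none}
After op 2 (git add d.txt): modified={none} staged={none}
After op 3 (modify a.txt): modified={a.txt} staged={none}
After op 4 (modify b.txt): modified={a.txt, b.txt} staged={none}
After op 5 (modify d.txt): modified={a.txt, b.txt, d.txt} staged={none}
After op 6 (git commit): modified={a.txt, b.txt, d.txt} staged={none}
After op 7 (git reset a.txt): modified={a.txt, b.txt, d.txt} staged={none}
After op 8 (git add d.txt): modified={a.txt, b.txt} staged={d.txt}
After op 9 (git reset d.txt): modified={a.txt, b.txt, d.txt} staged={none}
After op 10 (git add c.txt): modified={a.txt, b.txt, d.txt} staged={none}
After op 11 (modify c.txt): modified={a.txt, b.txt, c.txt, d.txt} staged={none}
After op 12 (git add a.txt): modified={b.txt, c.txt, d.txt} staged={a.txt}
After op 13 (git reset a.txt): modified={a.txt, b.txt, c.txt, d.txt} staged={none}
After op 14 (git add d.txt): modified={a.txt, b.txt, c.txt} staged={d.txt}
After op 15 (git reset b.txt): modified={a.txt, b.txt, c.txt} staged={d.txt}
After op 16 (git add d.txt): modified={a.txt, b.txt, c.txt} staged={d.txt}
After op 17 (modify b.txt): modified={a.txt, b.txt, c.txt} staged={d.txt}
After op 18 (modify d.txt): modified={a.txt, b.txt, c.txt, d.txt} staged={d.txt}
Final staged set: {d.txt} -> count=1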